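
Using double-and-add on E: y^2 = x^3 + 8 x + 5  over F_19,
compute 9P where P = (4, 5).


k = 9 = 1001_2 (binary, LSB first: 1001)
Double-and-add from P = (4, 5):
  bit 0 = 1: acc = O + (4, 5) = (4, 5)
  bit 1 = 0: acc unchanged = (4, 5)
  bit 2 = 0: acc unchanged = (4, 5)
  bit 3 = 1: acc = (4, 5) + (15, 2) = (4, 14)

9P = (4, 14)


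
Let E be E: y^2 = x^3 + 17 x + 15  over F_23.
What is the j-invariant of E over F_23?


Delta = -16(4 a^3 + 27 b^2) mod 23 = 22
-1728 * (4 a)^3 = -1728 * (4*17)^3 mod 23 = 3
j = 3 * 22^(-1) mod 23 = 20

j = 20 (mod 23)


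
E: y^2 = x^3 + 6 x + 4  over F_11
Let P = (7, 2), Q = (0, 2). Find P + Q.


P != Q, so use the chord formula.
s = (y2 - y1) / (x2 - x1) = (0) / (4) mod 11 = 0
x3 = s^2 - x1 - x2 mod 11 = 0^2 - 7 - 0 = 4
y3 = s (x1 - x3) - y1 mod 11 = 0 * (7 - 4) - 2 = 9

P + Q = (4, 9)


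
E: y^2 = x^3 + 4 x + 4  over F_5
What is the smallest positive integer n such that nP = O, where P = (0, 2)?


Compute successive multiples of P until we hit O:
  1P = (0, 2)
  2P = (1, 2)
  3P = (4, 3)
  4P = (2, 0)
  5P = (4, 2)
  6P = (1, 3)
  7P = (0, 3)
  8P = O

ord(P) = 8


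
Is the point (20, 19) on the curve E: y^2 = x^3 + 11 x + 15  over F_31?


Check whether y^2 = x^3 + 11 x + 15 (mod 31) for (x, y) = (20, 19).
LHS: y^2 = 19^2 mod 31 = 20
RHS: x^3 + 11 x + 15 = 20^3 + 11*20 + 15 mod 31 = 20
LHS = RHS

Yes, on the curve


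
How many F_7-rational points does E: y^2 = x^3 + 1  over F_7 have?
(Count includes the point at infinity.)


For each x in F_7, count y with y^2 = x^3 + 0 x + 1 mod 7:
  x = 0: RHS = 1, y in [1, 6]  -> 2 point(s)
  x = 1: RHS = 2, y in [3, 4]  -> 2 point(s)
  x = 2: RHS = 2, y in [3, 4]  -> 2 point(s)
  x = 3: RHS = 0, y in [0]  -> 1 point(s)
  x = 4: RHS = 2, y in [3, 4]  -> 2 point(s)
  x = 5: RHS = 0, y in [0]  -> 1 point(s)
  x = 6: RHS = 0, y in [0]  -> 1 point(s)
Affine points: 11. Add the point at infinity: total = 12.

#E(F_7) = 12


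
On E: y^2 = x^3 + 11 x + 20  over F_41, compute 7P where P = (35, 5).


k = 7 = 111_2 (binary, LSB first: 111)
Double-and-add from P = (35, 5):
  bit 0 = 1: acc = O + (35, 5) = (35, 5)
  bit 1 = 1: acc = (35, 5) + (22, 39) = (2, 38)
  bit 2 = 1: acc = (2, 38) + (5, 6) = (2, 3)

7P = (2, 3)


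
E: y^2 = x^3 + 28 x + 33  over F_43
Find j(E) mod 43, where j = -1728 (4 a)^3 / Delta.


Delta = -16(4 a^3 + 27 b^2) mod 43 = 26
-1728 * (4 a)^3 = -1728 * (4*28)^3 mod 43 = 2
j = 2 * 26^(-1) mod 43 = 10

j = 10 (mod 43)


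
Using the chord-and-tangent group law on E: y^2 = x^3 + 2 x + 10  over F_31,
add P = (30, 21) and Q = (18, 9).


P != Q, so use the chord formula.
s = (y2 - y1) / (x2 - x1) = (19) / (19) mod 31 = 1
x3 = s^2 - x1 - x2 mod 31 = 1^2 - 30 - 18 = 15
y3 = s (x1 - x3) - y1 mod 31 = 1 * (30 - 15) - 21 = 25

P + Q = (15, 25)


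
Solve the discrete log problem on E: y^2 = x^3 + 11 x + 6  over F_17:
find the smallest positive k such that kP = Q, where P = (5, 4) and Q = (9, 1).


Enumerate multiples of P until we hit Q = (9, 1):
  1P = (5, 4)
  2P = (11, 8)
  3P = (9, 16)
  4P = (12, 9)
  5P = (13, 0)
  6P = (12, 8)
  7P = (9, 1)
Match found at i = 7.

k = 7


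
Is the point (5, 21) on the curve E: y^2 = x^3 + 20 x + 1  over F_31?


Check whether y^2 = x^3 + 20 x + 1 (mod 31) for (x, y) = (5, 21).
LHS: y^2 = 21^2 mod 31 = 7
RHS: x^3 + 20 x + 1 = 5^3 + 20*5 + 1 mod 31 = 9
LHS != RHS

No, not on the curve


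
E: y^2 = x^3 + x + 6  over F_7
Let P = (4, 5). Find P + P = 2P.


Doubling: s = (3 x1^2 + a) / (2 y1)
s = (3*4^2 + 1) / (2*5) mod 7 = 0
x3 = s^2 - 2 x1 mod 7 = 0^2 - 2*4 = 6
y3 = s (x1 - x3) - y1 mod 7 = 0 * (4 - 6) - 5 = 2

2P = (6, 2)


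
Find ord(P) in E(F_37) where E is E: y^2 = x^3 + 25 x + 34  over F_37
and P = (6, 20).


Compute successive multiples of P until we hit O:
  1P = (6, 20)
  2P = (13, 15)
  3P = (17, 9)
  4P = (15, 26)
  5P = (0, 21)
  6P = (30, 21)
  7P = (31, 36)
  8P = (10, 10)
  ... (continuing to 43P)
  43P = O

ord(P) = 43


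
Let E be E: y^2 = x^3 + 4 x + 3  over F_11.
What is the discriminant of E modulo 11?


4 a^3 + 27 b^2 = 4*4^3 + 27*3^2 = 256 + 243 = 499
Delta = -16 * (499) = -7984
Delta mod 11 = 2

Delta = 2 (mod 11)


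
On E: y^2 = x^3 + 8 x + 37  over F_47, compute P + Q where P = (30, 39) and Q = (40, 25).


P != Q, so use the chord formula.
s = (y2 - y1) / (x2 - x1) = (33) / (10) mod 47 = 8
x3 = s^2 - x1 - x2 mod 47 = 8^2 - 30 - 40 = 41
y3 = s (x1 - x3) - y1 mod 47 = 8 * (30 - 41) - 39 = 14

P + Q = (41, 14)


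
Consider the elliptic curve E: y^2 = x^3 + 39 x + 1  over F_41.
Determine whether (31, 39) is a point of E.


Check whether y^2 = x^3 + 39 x + 1 (mod 41) for (x, y) = (31, 39).
LHS: y^2 = 39^2 mod 41 = 4
RHS: x^3 + 39 x + 1 = 31^3 + 39*31 + 1 mod 41 = 5
LHS != RHS

No, not on the curve


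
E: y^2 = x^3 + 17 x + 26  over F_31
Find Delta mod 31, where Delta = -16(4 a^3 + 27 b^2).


4 a^3 + 27 b^2 = 4*17^3 + 27*26^2 = 19652 + 18252 = 37904
Delta = -16 * (37904) = -606464
Delta mod 31 = 20

Delta = 20 (mod 31)


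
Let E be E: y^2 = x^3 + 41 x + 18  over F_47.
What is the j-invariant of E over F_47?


Delta = -16(4 a^3 + 27 b^2) mod 47 = 4
-1728 * (4 a)^3 = -1728 * (4*41)^3 mod 47 = 28
j = 28 * 4^(-1) mod 47 = 7

j = 7 (mod 47)


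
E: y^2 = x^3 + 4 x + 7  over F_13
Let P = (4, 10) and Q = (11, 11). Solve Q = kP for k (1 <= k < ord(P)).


Enumerate multiples of P until we hit Q = (11, 11):
  1P = (4, 10)
  2P = (5, 3)
  3P = (1, 8)
  4P = (7, 1)
  5P = (11, 11)
Match found at i = 5.

k = 5


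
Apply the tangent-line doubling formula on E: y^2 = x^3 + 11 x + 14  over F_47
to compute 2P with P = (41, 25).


Doubling: s = (3 x1^2 + a) / (2 y1)
s = (3*41^2 + 11) / (2*25) mod 47 = 24
x3 = s^2 - 2 x1 mod 47 = 24^2 - 2*41 = 24
y3 = s (x1 - x3) - y1 mod 47 = 24 * (41 - 24) - 25 = 7

2P = (24, 7)


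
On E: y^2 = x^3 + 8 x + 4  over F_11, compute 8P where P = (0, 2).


k = 8 = 1000_2 (binary, LSB first: 0001)
Double-and-add from P = (0, 2):
  bit 0 = 0: acc unchanged = O
  bit 1 = 0: acc unchanged = O
  bit 2 = 0: acc unchanged = O
  bit 3 = 1: acc = O + (4, 10) = (4, 10)

8P = (4, 10)


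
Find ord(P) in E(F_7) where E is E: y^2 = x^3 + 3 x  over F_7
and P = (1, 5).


Compute successive multiples of P until we hit O:
  1P = (1, 5)
  2P = (2, 0)
  3P = (1, 2)
  4P = O

ord(P) = 4


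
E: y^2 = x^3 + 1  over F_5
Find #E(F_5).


For each x in F_5, count y with y^2 = x^3 + 0 x + 1 mod 5:
  x = 0: RHS = 1, y in [1, 4]  -> 2 point(s)
  x = 2: RHS = 4, y in [2, 3]  -> 2 point(s)
  x = 4: RHS = 0, y in [0]  -> 1 point(s)
Affine points: 5. Add the point at infinity: total = 6.

#E(F_5) = 6


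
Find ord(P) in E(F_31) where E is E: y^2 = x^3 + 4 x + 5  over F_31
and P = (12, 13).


Compute successive multiples of P until we hit O:
  1P = (12, 13)
  2P = (27, 24)
  3P = (11, 27)
  4P = (18, 9)
  5P = (29, 19)
  6P = (6, 11)
  7P = (20, 5)
  8P = (0, 6)
  ... (continuing to 28P)
  28P = O

ord(P) = 28


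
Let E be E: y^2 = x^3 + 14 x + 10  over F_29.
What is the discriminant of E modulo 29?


4 a^3 + 27 b^2 = 4*14^3 + 27*10^2 = 10976 + 2700 = 13676
Delta = -16 * (13676) = -218816
Delta mod 29 = 18

Delta = 18 (mod 29)


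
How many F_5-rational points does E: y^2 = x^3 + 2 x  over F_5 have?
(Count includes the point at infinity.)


For each x in F_5, count y with y^2 = x^3 + 2 x + 0 mod 5:
  x = 0: RHS = 0, y in [0]  -> 1 point(s)
Affine points: 1. Add the point at infinity: total = 2.

#E(F_5) = 2


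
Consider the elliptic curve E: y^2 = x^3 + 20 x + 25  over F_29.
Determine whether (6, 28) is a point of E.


Check whether y^2 = x^3 + 20 x + 25 (mod 29) for (x, y) = (6, 28).
LHS: y^2 = 28^2 mod 29 = 1
RHS: x^3 + 20 x + 25 = 6^3 + 20*6 + 25 mod 29 = 13
LHS != RHS

No, not on the curve


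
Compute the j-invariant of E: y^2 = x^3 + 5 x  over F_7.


Delta = -16(4 a^3 + 27 b^2) mod 7 = 1
-1728 * (4 a)^3 = -1728 * (4*5)^3 mod 7 = 6
j = 6 * 1^(-1) mod 7 = 6

j = 6 (mod 7)


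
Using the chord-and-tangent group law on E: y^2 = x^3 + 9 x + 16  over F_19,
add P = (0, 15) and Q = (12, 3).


P != Q, so use the chord formula.
s = (y2 - y1) / (x2 - x1) = (7) / (12) mod 19 = 18
x3 = s^2 - x1 - x2 mod 19 = 18^2 - 0 - 12 = 8
y3 = s (x1 - x3) - y1 mod 19 = 18 * (0 - 8) - 15 = 12

P + Q = (8, 12)


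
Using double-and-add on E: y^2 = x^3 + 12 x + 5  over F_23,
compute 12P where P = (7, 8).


k = 12 = 1100_2 (binary, LSB first: 0011)
Double-and-add from P = (7, 8):
  bit 0 = 0: acc unchanged = O
  bit 1 = 0: acc unchanged = O
  bit 2 = 1: acc = O + (13, 9) = (13, 9)
  bit 3 = 1: acc = (13, 9) + (1, 15) = (15, 15)

12P = (15, 15)


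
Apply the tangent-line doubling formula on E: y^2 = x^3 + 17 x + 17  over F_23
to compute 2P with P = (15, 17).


Doubling: s = (3 x1^2 + a) / (2 y1)
s = (3*15^2 + 17) / (2*17) mod 23 = 19
x3 = s^2 - 2 x1 mod 23 = 19^2 - 2*15 = 9
y3 = s (x1 - x3) - y1 mod 23 = 19 * (15 - 9) - 17 = 5

2P = (9, 5)


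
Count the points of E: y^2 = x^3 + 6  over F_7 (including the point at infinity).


For each x in F_7, count y with y^2 = x^3 + 0 x + 6 mod 7:
  x = 1: RHS = 0, y in [0]  -> 1 point(s)
  x = 2: RHS = 0, y in [0]  -> 1 point(s)
  x = 4: RHS = 0, y in [0]  -> 1 point(s)
Affine points: 3. Add the point at infinity: total = 4.

#E(F_7) = 4


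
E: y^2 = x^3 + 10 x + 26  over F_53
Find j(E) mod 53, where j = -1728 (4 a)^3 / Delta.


Delta = -16(4 a^3 + 27 b^2) mod 53 = 22
-1728 * (4 a)^3 = -1728 * (4*10)^3 mod 53 = 26
j = 26 * 22^(-1) mod 53 = 6

j = 6 (mod 53)


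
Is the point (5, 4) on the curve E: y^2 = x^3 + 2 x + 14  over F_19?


Check whether y^2 = x^3 + 2 x + 14 (mod 19) for (x, y) = (5, 4).
LHS: y^2 = 4^2 mod 19 = 16
RHS: x^3 + 2 x + 14 = 5^3 + 2*5 + 14 mod 19 = 16
LHS = RHS

Yes, on the curve


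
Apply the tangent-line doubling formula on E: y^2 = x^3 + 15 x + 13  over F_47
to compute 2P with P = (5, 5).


Doubling: s = (3 x1^2 + a) / (2 y1)
s = (3*5^2 + 15) / (2*5) mod 47 = 9
x3 = s^2 - 2 x1 mod 47 = 9^2 - 2*5 = 24
y3 = s (x1 - x3) - y1 mod 47 = 9 * (5 - 24) - 5 = 12

2P = (24, 12)


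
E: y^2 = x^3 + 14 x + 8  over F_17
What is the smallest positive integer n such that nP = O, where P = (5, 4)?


Compute successive multiples of P until we hit O:
  1P = (5, 4)
  2P = (3, 14)
  3P = (0, 5)
  4P = (10, 14)
  5P = (6, 11)
  6P = (4, 3)
  7P = (9, 9)
  8P = (12, 0)
  ... (continuing to 16P)
  16P = O

ord(P) = 16


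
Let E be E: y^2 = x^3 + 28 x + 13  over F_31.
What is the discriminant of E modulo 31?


4 a^3 + 27 b^2 = 4*28^3 + 27*13^2 = 87808 + 4563 = 92371
Delta = -16 * (92371) = -1477936
Delta mod 31 = 20

Delta = 20 (mod 31)


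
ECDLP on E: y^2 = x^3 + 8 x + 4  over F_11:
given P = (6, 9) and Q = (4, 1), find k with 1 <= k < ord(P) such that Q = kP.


Enumerate multiples of P until we hit Q = (4, 1):
  1P = (6, 9)
  2P = (4, 10)
  3P = (4, 1)
Match found at i = 3.

k = 3


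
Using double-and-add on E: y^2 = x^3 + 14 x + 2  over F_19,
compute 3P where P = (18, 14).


k = 3 = 11_2 (binary, LSB first: 11)
Double-and-add from P = (18, 14):
  bit 0 = 1: acc = O + (18, 14) = (18, 14)
  bit 1 = 1: acc = (18, 14) + (18, 5) = O

3P = O


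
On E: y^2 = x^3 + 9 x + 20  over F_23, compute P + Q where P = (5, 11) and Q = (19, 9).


P != Q, so use the chord formula.
s = (y2 - y1) / (x2 - x1) = (21) / (14) mod 23 = 13
x3 = s^2 - x1 - x2 mod 23 = 13^2 - 5 - 19 = 7
y3 = s (x1 - x3) - y1 mod 23 = 13 * (5 - 7) - 11 = 9

P + Q = (7, 9)


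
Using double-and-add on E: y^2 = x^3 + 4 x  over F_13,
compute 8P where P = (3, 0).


k = 8 = 1000_2 (binary, LSB first: 0001)
Double-and-add from P = (3, 0):
  bit 0 = 0: acc unchanged = O
  bit 1 = 0: acc unchanged = O
  bit 2 = 0: acc unchanged = O
  bit 3 = 1: acc = O + O = O

8P = O


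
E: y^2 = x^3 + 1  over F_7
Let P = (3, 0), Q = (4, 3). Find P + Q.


P != Q, so use the chord formula.
s = (y2 - y1) / (x2 - x1) = (3) / (1) mod 7 = 3
x3 = s^2 - x1 - x2 mod 7 = 3^2 - 3 - 4 = 2
y3 = s (x1 - x3) - y1 mod 7 = 3 * (3 - 2) - 0 = 3

P + Q = (2, 3)


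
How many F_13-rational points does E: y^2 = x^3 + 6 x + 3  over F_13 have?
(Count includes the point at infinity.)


For each x in F_13, count y with y^2 = x^3 + 6 x + 3 mod 13:
  x = 0: RHS = 3, y in [4, 9]  -> 2 point(s)
  x = 1: RHS = 10, y in [6, 7]  -> 2 point(s)
  x = 2: RHS = 10, y in [6, 7]  -> 2 point(s)
  x = 3: RHS = 9, y in [3, 10]  -> 2 point(s)
  x = 4: RHS = 0, y in [0]  -> 1 point(s)
  x = 8: RHS = 4, y in [2, 11]  -> 2 point(s)
  x = 10: RHS = 10, y in [6, 7]  -> 2 point(s)
  x = 11: RHS = 9, y in [3, 10]  -> 2 point(s)
  x = 12: RHS = 9, y in [3, 10]  -> 2 point(s)
Affine points: 17. Add the point at infinity: total = 18.

#E(F_13) = 18


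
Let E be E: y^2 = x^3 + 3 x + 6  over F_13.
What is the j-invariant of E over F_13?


Delta = -16(4 a^3 + 27 b^2) mod 13 = 10
-1728 * (4 a)^3 = -1728 * (4*3)^3 mod 13 = 12
j = 12 * 10^(-1) mod 13 = 9

j = 9 (mod 13)


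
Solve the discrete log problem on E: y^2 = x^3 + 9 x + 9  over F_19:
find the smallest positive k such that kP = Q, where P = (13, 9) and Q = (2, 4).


Enumerate multiples of P until we hit Q = (2, 4):
  1P = (13, 9)
  2P = (2, 15)
  3P = (1, 0)
  4P = (2, 4)
Match found at i = 4.

k = 4


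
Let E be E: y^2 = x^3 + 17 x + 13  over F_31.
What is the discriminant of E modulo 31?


4 a^3 + 27 b^2 = 4*17^3 + 27*13^2 = 19652 + 4563 = 24215
Delta = -16 * (24215) = -387440
Delta mod 31 = 29

Delta = 29 (mod 31)


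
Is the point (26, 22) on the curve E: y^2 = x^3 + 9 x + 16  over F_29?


Check whether y^2 = x^3 + 9 x + 16 (mod 29) for (x, y) = (26, 22).
LHS: y^2 = 22^2 mod 29 = 20
RHS: x^3 + 9 x + 16 = 26^3 + 9*26 + 16 mod 29 = 20
LHS = RHS

Yes, on the curve


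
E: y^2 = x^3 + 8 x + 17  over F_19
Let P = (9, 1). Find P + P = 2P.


Doubling: s = (3 x1^2 + a) / (2 y1)
s = (3*9^2 + 8) / (2*1) mod 19 = 2
x3 = s^2 - 2 x1 mod 19 = 2^2 - 2*9 = 5
y3 = s (x1 - x3) - y1 mod 19 = 2 * (9 - 5) - 1 = 7

2P = (5, 7)


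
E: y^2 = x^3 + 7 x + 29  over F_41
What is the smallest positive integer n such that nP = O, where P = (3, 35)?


Compute successive multiples of P until we hit O:
  1P = (3, 35)
  2P = (10, 19)
  3P = (19, 25)
  4P = (29, 12)
  5P = (17, 31)
  6P = (1, 23)
  7P = (32, 37)
  8P = (14, 1)
  ... (continuing to 52P)
  52P = O

ord(P) = 52


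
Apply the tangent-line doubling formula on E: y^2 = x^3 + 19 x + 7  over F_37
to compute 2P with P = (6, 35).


Doubling: s = (3 x1^2 + a) / (2 y1)
s = (3*6^2 + 19) / (2*35) mod 37 = 33
x3 = s^2 - 2 x1 mod 37 = 33^2 - 2*6 = 4
y3 = s (x1 - x3) - y1 mod 37 = 33 * (6 - 4) - 35 = 31

2P = (4, 31)


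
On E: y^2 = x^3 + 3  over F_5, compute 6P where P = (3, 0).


k = 6 = 110_2 (binary, LSB first: 011)
Double-and-add from P = (3, 0):
  bit 0 = 0: acc unchanged = O
  bit 1 = 1: acc = O + O = O
  bit 2 = 1: acc = O + O = O

6P = O


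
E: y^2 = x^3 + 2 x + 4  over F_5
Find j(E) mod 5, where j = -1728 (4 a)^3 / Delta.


Delta = -16(4 a^3 + 27 b^2) mod 5 = 1
-1728 * (4 a)^3 = -1728 * (4*2)^3 mod 5 = 4
j = 4 * 1^(-1) mod 5 = 4

j = 4 (mod 5)


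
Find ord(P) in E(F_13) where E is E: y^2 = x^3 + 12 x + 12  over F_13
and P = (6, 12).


Compute successive multiples of P until we hit O:
  1P = (6, 12)
  2P = (0, 5)
  3P = (8, 3)
  4P = (3, 7)
  5P = (1, 5)
  6P = (9, 2)
  7P = (12, 8)
  8P = (7, 6)
  ... (continuing to 19P)
  19P = O

ord(P) = 19


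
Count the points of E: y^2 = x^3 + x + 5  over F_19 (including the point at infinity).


For each x in F_19, count y with y^2 = x^3 + 1 x + 5 mod 19:
  x = 0: RHS = 5, y in [9, 10]  -> 2 point(s)
  x = 1: RHS = 7, y in [8, 11]  -> 2 point(s)
  x = 3: RHS = 16, y in [4, 15]  -> 2 point(s)
  x = 4: RHS = 16, y in [4, 15]  -> 2 point(s)
  x = 11: RHS = 17, y in [6, 13]  -> 2 point(s)
  x = 12: RHS = 16, y in [4, 15]  -> 2 point(s)
  x = 13: RHS = 11, y in [7, 12]  -> 2 point(s)
Affine points: 14. Add the point at infinity: total = 15.

#E(F_19) = 15


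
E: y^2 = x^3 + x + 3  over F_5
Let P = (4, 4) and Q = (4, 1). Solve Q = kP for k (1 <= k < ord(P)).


Enumerate multiples of P until we hit Q = (4, 1):
  1P = (4, 4)
  2P = (1, 0)
  3P = (4, 1)
Match found at i = 3.

k = 3


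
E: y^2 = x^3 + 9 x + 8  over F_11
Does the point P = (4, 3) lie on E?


Check whether y^2 = x^3 + 9 x + 8 (mod 11) for (x, y) = (4, 3).
LHS: y^2 = 3^2 mod 11 = 9
RHS: x^3 + 9 x + 8 = 4^3 + 9*4 + 8 mod 11 = 9
LHS = RHS

Yes, on the curve


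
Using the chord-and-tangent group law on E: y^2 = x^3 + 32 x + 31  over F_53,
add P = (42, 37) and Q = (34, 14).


P != Q, so use the chord formula.
s = (y2 - y1) / (x2 - x1) = (30) / (45) mod 53 = 36
x3 = s^2 - x1 - x2 mod 53 = 36^2 - 42 - 34 = 1
y3 = s (x1 - x3) - y1 mod 53 = 36 * (42 - 1) - 37 = 8

P + Q = (1, 8)


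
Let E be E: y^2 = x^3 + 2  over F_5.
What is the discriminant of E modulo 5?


4 a^3 + 27 b^2 = 4*0^3 + 27*2^2 = 0 + 108 = 108
Delta = -16 * (108) = -1728
Delta mod 5 = 2

Delta = 2 (mod 5)


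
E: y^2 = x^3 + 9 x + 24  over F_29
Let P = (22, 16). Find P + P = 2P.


Doubling: s = (3 x1^2 + a) / (2 y1)
s = (3*22^2 + 9) / (2*16) mod 29 = 23
x3 = s^2 - 2 x1 mod 29 = 23^2 - 2*22 = 21
y3 = s (x1 - x3) - y1 mod 29 = 23 * (22 - 21) - 16 = 7

2P = (21, 7)


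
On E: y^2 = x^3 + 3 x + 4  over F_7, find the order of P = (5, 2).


Compute successive multiples of P until we hit O:
  1P = (5, 2)
  2P = (1, 6)
  3P = (2, 2)
  4P = (0, 5)
  5P = (6, 0)
  6P = (0, 2)
  7P = (2, 5)
  8P = (1, 1)
  ... (continuing to 10P)
  10P = O

ord(P) = 10


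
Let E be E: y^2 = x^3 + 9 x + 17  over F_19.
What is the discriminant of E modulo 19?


4 a^3 + 27 b^2 = 4*9^3 + 27*17^2 = 2916 + 7803 = 10719
Delta = -16 * (10719) = -171504
Delta mod 19 = 9

Delta = 9 (mod 19)


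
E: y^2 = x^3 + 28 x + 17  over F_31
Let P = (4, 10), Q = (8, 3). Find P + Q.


P != Q, so use the chord formula.
s = (y2 - y1) / (x2 - x1) = (24) / (4) mod 31 = 6
x3 = s^2 - x1 - x2 mod 31 = 6^2 - 4 - 8 = 24
y3 = s (x1 - x3) - y1 mod 31 = 6 * (4 - 24) - 10 = 25

P + Q = (24, 25)


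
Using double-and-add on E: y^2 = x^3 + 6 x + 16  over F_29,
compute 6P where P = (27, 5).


k = 6 = 110_2 (binary, LSB first: 011)
Double-and-add from P = (27, 5):
  bit 0 = 0: acc unchanged = O
  bit 1 = 1: acc = O + (20, 25) = (20, 25)
  bit 2 = 1: acc = (20, 25) + (13, 0) = (20, 4)

6P = (20, 4)


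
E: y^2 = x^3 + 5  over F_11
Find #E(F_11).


For each x in F_11, count y with y^2 = x^3 + 0 x + 5 mod 11:
  x = 0: RHS = 5, y in [4, 7]  -> 2 point(s)
  x = 4: RHS = 3, y in [5, 6]  -> 2 point(s)
  x = 5: RHS = 9, y in [3, 8]  -> 2 point(s)
  x = 6: RHS = 1, y in [1, 10]  -> 2 point(s)
  x = 8: RHS = 0, y in [0]  -> 1 point(s)
  x = 10: RHS = 4, y in [2, 9]  -> 2 point(s)
Affine points: 11. Add the point at infinity: total = 12.

#E(F_11) = 12


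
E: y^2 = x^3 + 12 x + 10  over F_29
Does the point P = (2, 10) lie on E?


Check whether y^2 = x^3 + 12 x + 10 (mod 29) for (x, y) = (2, 10).
LHS: y^2 = 10^2 mod 29 = 13
RHS: x^3 + 12 x + 10 = 2^3 + 12*2 + 10 mod 29 = 13
LHS = RHS

Yes, on the curve


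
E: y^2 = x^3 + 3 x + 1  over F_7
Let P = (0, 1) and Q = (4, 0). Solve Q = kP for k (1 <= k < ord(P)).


Enumerate multiples of P until we hit Q = (4, 0):
  1P = (0, 1)
  2P = (4, 0)
Match found at i = 2.

k = 2


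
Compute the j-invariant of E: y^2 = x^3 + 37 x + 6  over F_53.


Delta = -16(4 a^3 + 27 b^2) mod 53 = 36
-1728 * (4 a)^3 = -1728 * (4*37)^3 mod 53 = 33
j = 33 * 36^(-1) mod 53 = 23

j = 23 (mod 53)


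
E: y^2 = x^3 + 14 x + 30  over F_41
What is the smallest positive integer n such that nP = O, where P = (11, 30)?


Compute successive multiples of P until we hit O:
  1P = (11, 30)
  2P = (11, 11)
  3P = O

ord(P) = 3


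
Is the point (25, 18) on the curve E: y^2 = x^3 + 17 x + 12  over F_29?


Check whether y^2 = x^3 + 17 x + 12 (mod 29) for (x, y) = (25, 18).
LHS: y^2 = 18^2 mod 29 = 5
RHS: x^3 + 17 x + 12 = 25^3 + 17*25 + 12 mod 29 = 25
LHS != RHS

No, not on the curve


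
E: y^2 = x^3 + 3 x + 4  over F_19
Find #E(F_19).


For each x in F_19, count y with y^2 = x^3 + 3 x + 4 mod 19:
  x = 0: RHS = 4, y in [2, 17]  -> 2 point(s)
  x = 4: RHS = 4, y in [2, 17]  -> 2 point(s)
  x = 5: RHS = 11, y in [7, 12]  -> 2 point(s)
  x = 7: RHS = 7, y in [8, 11]  -> 2 point(s)
  x = 9: RHS = 0, y in [0]  -> 1 point(s)
  x = 11: RHS = 0, y in [0]  -> 1 point(s)
  x = 12: RHS = 1, y in [1, 18]  -> 2 point(s)
  x = 13: RHS = 17, y in [6, 13]  -> 2 point(s)
  x = 14: RHS = 16, y in [4, 15]  -> 2 point(s)
  x = 15: RHS = 4, y in [2, 17]  -> 2 point(s)
  x = 16: RHS = 6, y in [5, 14]  -> 2 point(s)
  x = 17: RHS = 9, y in [3, 16]  -> 2 point(s)
  x = 18: RHS = 0, y in [0]  -> 1 point(s)
Affine points: 23. Add the point at infinity: total = 24.

#E(F_19) = 24


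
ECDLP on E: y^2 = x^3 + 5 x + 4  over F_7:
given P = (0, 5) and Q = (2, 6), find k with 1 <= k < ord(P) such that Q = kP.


Enumerate multiples of P until we hit Q = (2, 6):
  1P = (0, 5)
  2P = (2, 1)
  3P = (2, 6)
Match found at i = 3.

k = 3


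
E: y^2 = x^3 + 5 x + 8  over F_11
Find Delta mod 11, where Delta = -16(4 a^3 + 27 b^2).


4 a^3 + 27 b^2 = 4*5^3 + 27*8^2 = 500 + 1728 = 2228
Delta = -16 * (2228) = -35648
Delta mod 11 = 3

Delta = 3 (mod 11)


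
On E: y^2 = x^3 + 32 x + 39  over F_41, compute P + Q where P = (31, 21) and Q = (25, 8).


P != Q, so use the chord formula.
s = (y2 - y1) / (x2 - x1) = (28) / (35) mod 41 = 9
x3 = s^2 - x1 - x2 mod 41 = 9^2 - 31 - 25 = 25
y3 = s (x1 - x3) - y1 mod 41 = 9 * (31 - 25) - 21 = 33

P + Q = (25, 33)


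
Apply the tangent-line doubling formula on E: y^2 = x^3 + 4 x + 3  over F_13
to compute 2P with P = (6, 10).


Doubling: s = (3 x1^2 + a) / (2 y1)
s = (3*6^2 + 4) / (2*10) mod 13 = 3
x3 = s^2 - 2 x1 mod 13 = 3^2 - 2*6 = 10
y3 = s (x1 - x3) - y1 mod 13 = 3 * (6 - 10) - 10 = 4

2P = (10, 4)


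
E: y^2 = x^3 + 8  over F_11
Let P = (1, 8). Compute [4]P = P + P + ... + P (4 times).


k = 4 = 100_2 (binary, LSB first: 001)
Double-and-add from P = (1, 8):
  bit 0 = 0: acc unchanged = O
  bit 1 = 0: acc unchanged = O
  bit 2 = 1: acc = O + (1, 8) = (1, 8)

4P = (1, 8)


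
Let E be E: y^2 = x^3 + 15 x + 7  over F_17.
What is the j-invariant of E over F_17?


Delta = -16(4 a^3 + 27 b^2) mod 17 = 16
-1728 * (4 a)^3 = -1728 * (4*15)^3 mod 17 = 5
j = 5 * 16^(-1) mod 17 = 12

j = 12 (mod 17)


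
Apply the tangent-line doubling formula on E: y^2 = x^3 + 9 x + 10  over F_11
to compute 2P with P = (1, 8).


Doubling: s = (3 x1^2 + a) / (2 y1)
s = (3*1^2 + 9) / (2*8) mod 11 = 9
x3 = s^2 - 2 x1 mod 11 = 9^2 - 2*1 = 2
y3 = s (x1 - x3) - y1 mod 11 = 9 * (1 - 2) - 8 = 5

2P = (2, 5)


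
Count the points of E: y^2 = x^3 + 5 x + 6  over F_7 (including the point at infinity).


For each x in F_7, count y with y^2 = x^3 + 5 x + 6 mod 7:
  x = 5: RHS = 2, y in [3, 4]  -> 2 point(s)
  x = 6: RHS = 0, y in [0]  -> 1 point(s)
Affine points: 3. Add the point at infinity: total = 4.

#E(F_7) = 4


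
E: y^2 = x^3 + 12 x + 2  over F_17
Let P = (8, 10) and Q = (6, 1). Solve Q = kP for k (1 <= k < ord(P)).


Enumerate multiples of P until we hit Q = (6, 1):
  1P = (8, 10)
  2P = (1, 7)
  3P = (12, 15)
  4P = (6, 1)
Match found at i = 4.

k = 4


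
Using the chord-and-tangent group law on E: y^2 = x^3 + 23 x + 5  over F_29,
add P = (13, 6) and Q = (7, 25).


P != Q, so use the chord formula.
s = (y2 - y1) / (x2 - x1) = (19) / (23) mod 29 = 21
x3 = s^2 - x1 - x2 mod 29 = 21^2 - 13 - 7 = 15
y3 = s (x1 - x3) - y1 mod 29 = 21 * (13 - 15) - 6 = 10

P + Q = (15, 10)


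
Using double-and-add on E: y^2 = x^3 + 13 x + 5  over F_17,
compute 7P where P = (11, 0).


k = 7 = 111_2 (binary, LSB first: 111)
Double-and-add from P = (11, 0):
  bit 0 = 1: acc = O + (11, 0) = (11, 0)
  bit 1 = 1: acc = (11, 0) + O = (11, 0)
  bit 2 = 1: acc = (11, 0) + O = (11, 0)

7P = (11, 0)


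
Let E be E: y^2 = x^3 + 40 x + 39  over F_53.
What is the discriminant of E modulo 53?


4 a^3 + 27 b^2 = 4*40^3 + 27*39^2 = 256000 + 41067 = 297067
Delta = -16 * (297067) = -4753072
Delta mod 53 = 21

Delta = 21 (mod 53)


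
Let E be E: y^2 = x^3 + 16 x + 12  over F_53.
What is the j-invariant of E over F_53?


Delta = -16(4 a^3 + 27 b^2) mod 53 = 8
-1728 * (4 a)^3 = -1728 * (4*16)^3 mod 53 = 20
j = 20 * 8^(-1) mod 53 = 29

j = 29 (mod 53)


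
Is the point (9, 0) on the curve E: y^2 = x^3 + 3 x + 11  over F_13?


Check whether y^2 = x^3 + 3 x + 11 (mod 13) for (x, y) = (9, 0).
LHS: y^2 = 0^2 mod 13 = 0
RHS: x^3 + 3 x + 11 = 9^3 + 3*9 + 11 mod 13 = 0
LHS = RHS

Yes, on the curve


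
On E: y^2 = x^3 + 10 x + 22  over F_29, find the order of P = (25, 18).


Compute successive multiples of P until we hit O:
  1P = (25, 18)
  2P = (8, 11)
  3P = (5, 9)
  4P = (0, 15)
  5P = (10, 7)
  6P = (14, 21)
  7P = (15, 3)
  8P = (13, 0)
  ... (continuing to 16P)
  16P = O

ord(P) = 16


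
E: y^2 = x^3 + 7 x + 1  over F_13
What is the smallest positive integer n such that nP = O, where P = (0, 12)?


Compute successive multiples of P until we hit O:
  1P = (0, 12)
  2P = (9, 0)
  3P = (0, 1)
  4P = O

ord(P) = 4


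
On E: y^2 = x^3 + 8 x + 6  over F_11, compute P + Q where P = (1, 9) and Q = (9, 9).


P != Q, so use the chord formula.
s = (y2 - y1) / (x2 - x1) = (0) / (8) mod 11 = 0
x3 = s^2 - x1 - x2 mod 11 = 0^2 - 1 - 9 = 1
y3 = s (x1 - x3) - y1 mod 11 = 0 * (1 - 1) - 9 = 2

P + Q = (1, 2)


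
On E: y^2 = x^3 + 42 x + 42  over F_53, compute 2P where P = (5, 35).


Doubling: s = (3 x1^2 + a) / (2 y1)
s = (3*5^2 + 42) / (2*35) mod 53 = 10
x3 = s^2 - 2 x1 mod 53 = 10^2 - 2*5 = 37
y3 = s (x1 - x3) - y1 mod 53 = 10 * (5 - 37) - 35 = 16

2P = (37, 16)


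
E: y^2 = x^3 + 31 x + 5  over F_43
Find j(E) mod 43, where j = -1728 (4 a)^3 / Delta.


Delta = -16(4 a^3 + 27 b^2) mod 43 = 32
-1728 * (4 a)^3 = -1728 * (4*31)^3 mod 43 = 11
j = 11 * 32^(-1) mod 43 = 42

j = 42 (mod 43)


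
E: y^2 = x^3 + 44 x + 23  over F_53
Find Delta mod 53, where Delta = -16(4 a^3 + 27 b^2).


4 a^3 + 27 b^2 = 4*44^3 + 27*23^2 = 340736 + 14283 = 355019
Delta = -16 * (355019) = -5680304
Delta mod 53 = 24

Delta = 24 (mod 53)


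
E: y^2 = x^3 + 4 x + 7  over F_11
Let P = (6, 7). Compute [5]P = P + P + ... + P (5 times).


k = 5 = 101_2 (binary, LSB first: 101)
Double-and-add from P = (6, 7):
  bit 0 = 1: acc = O + (6, 7) = (6, 7)
  bit 1 = 0: acc unchanged = (6, 7)
  bit 2 = 1: acc = (6, 7) + (7, 2) = (1, 1)

5P = (1, 1)


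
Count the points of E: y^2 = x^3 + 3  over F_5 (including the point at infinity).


For each x in F_5, count y with y^2 = x^3 + 0 x + 3 mod 5:
  x = 1: RHS = 4, y in [2, 3]  -> 2 point(s)
  x = 2: RHS = 1, y in [1, 4]  -> 2 point(s)
  x = 3: RHS = 0, y in [0]  -> 1 point(s)
Affine points: 5. Add the point at infinity: total = 6.

#E(F_5) = 6


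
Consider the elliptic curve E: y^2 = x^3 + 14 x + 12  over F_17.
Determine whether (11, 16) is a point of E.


Check whether y^2 = x^3 + 14 x + 12 (mod 17) for (x, y) = (11, 16).
LHS: y^2 = 16^2 mod 17 = 1
RHS: x^3 + 14 x + 12 = 11^3 + 14*11 + 12 mod 17 = 1
LHS = RHS

Yes, on the curve


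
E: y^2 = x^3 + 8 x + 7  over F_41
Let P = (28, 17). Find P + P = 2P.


Doubling: s = (3 x1^2 + a) / (2 y1)
s = (3*28^2 + 8) / (2*17) mod 41 = 26
x3 = s^2 - 2 x1 mod 41 = 26^2 - 2*28 = 5
y3 = s (x1 - x3) - y1 mod 41 = 26 * (28 - 5) - 17 = 7

2P = (5, 7)


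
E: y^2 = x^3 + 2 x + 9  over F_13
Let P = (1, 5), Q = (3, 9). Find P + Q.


P != Q, so use the chord formula.
s = (y2 - y1) / (x2 - x1) = (4) / (2) mod 13 = 2
x3 = s^2 - x1 - x2 mod 13 = 2^2 - 1 - 3 = 0
y3 = s (x1 - x3) - y1 mod 13 = 2 * (1 - 0) - 5 = 10

P + Q = (0, 10)


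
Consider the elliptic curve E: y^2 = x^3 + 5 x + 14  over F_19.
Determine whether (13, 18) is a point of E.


Check whether y^2 = x^3 + 5 x + 14 (mod 19) for (x, y) = (13, 18).
LHS: y^2 = 18^2 mod 19 = 1
RHS: x^3 + 5 x + 14 = 13^3 + 5*13 + 14 mod 19 = 15
LHS != RHS

No, not on the curve


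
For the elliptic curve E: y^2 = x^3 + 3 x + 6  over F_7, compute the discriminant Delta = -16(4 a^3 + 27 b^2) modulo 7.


4 a^3 + 27 b^2 = 4*3^3 + 27*6^2 = 108 + 972 = 1080
Delta = -16 * (1080) = -17280
Delta mod 7 = 3

Delta = 3 (mod 7)


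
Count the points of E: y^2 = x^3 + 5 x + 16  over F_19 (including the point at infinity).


For each x in F_19, count y with y^2 = x^3 + 5 x + 16 mod 19:
  x = 0: RHS = 16, y in [4, 15]  -> 2 point(s)
  x = 3: RHS = 1, y in [1, 18]  -> 2 point(s)
  x = 4: RHS = 5, y in [9, 10]  -> 2 point(s)
  x = 8: RHS = 17, y in [6, 13]  -> 2 point(s)
  x = 9: RHS = 11, y in [7, 12]  -> 2 point(s)
  x = 13: RHS = 17, y in [6, 13]  -> 2 point(s)
  x = 17: RHS = 17, y in [6, 13]  -> 2 point(s)
Affine points: 14. Add the point at infinity: total = 15.

#E(F_19) = 15


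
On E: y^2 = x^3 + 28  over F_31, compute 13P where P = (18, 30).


k = 13 = 1101_2 (binary, LSB first: 1011)
Double-and-add from P = (18, 30):
  bit 0 = 1: acc = O + (18, 30) = (18, 30)
  bit 1 = 0: acc unchanged = (18, 30)
  bit 2 = 1: acc = (18, 30) + (28, 30) = (16, 1)
  bit 3 = 1: acc = (16, 1) + (10, 6) = (10, 25)

13P = (10, 25)


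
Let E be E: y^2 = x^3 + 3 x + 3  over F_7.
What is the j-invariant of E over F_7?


Delta = -16(4 a^3 + 27 b^2) mod 7 = 5
-1728 * (4 a)^3 = -1728 * (4*3)^3 mod 7 = 6
j = 6 * 5^(-1) mod 7 = 4

j = 4 (mod 7)


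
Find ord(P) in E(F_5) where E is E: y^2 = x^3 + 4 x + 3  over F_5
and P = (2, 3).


Compute successive multiples of P until we hit O:
  1P = (2, 3)
  2P = (2, 2)
  3P = O

ord(P) = 3


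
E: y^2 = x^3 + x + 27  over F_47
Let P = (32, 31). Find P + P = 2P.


Doubling: s = (3 x1^2 + a) / (2 y1)
s = (3*32^2 + 1) / (2*31) mod 47 = 20
x3 = s^2 - 2 x1 mod 47 = 20^2 - 2*32 = 7
y3 = s (x1 - x3) - y1 mod 47 = 20 * (32 - 7) - 31 = 46

2P = (7, 46)


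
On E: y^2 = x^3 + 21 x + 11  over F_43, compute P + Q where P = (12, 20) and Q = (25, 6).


P != Q, so use the chord formula.
s = (y2 - y1) / (x2 - x1) = (29) / (13) mod 43 = 32
x3 = s^2 - x1 - x2 mod 43 = 32^2 - 12 - 25 = 41
y3 = s (x1 - x3) - y1 mod 43 = 32 * (12 - 41) - 20 = 41

P + Q = (41, 41)


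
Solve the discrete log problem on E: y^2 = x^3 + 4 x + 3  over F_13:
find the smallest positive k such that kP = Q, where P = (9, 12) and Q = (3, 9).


Enumerate multiples of P until we hit Q = (3, 9):
  1P = (9, 12)
  2P = (8, 1)
  3P = (0, 9)
  4P = (7, 6)
  5P = (6, 10)
  6P = (10, 9)
  7P = (3, 9)
Match found at i = 7.

k = 7


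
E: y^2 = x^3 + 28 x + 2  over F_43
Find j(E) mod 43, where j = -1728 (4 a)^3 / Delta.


Delta = -16(4 a^3 + 27 b^2) mod 43 = 3
-1728 * (4 a)^3 = -1728 * (4*28)^3 mod 43 = 2
j = 2 * 3^(-1) mod 43 = 15

j = 15 (mod 43)


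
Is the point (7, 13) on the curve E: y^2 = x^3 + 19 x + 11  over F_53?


Check whether y^2 = x^3 + 19 x + 11 (mod 53) for (x, y) = (7, 13).
LHS: y^2 = 13^2 mod 53 = 10
RHS: x^3 + 19 x + 11 = 7^3 + 19*7 + 11 mod 53 = 10
LHS = RHS

Yes, on the curve


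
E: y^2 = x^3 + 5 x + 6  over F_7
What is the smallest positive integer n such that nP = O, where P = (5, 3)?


Compute successive multiples of P until we hit O:
  1P = (5, 3)
  2P = (6, 0)
  3P = (5, 4)
  4P = O

ord(P) = 4


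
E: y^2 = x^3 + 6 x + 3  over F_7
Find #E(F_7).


For each x in F_7, count y with y^2 = x^3 + 6 x + 3 mod 7:
  x = 2: RHS = 2, y in [3, 4]  -> 2 point(s)
  x = 4: RHS = 0, y in [0]  -> 1 point(s)
  x = 5: RHS = 4, y in [2, 5]  -> 2 point(s)
Affine points: 5. Add the point at infinity: total = 6.

#E(F_7) = 6


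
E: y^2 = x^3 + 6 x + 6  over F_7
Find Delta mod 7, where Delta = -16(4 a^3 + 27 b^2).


4 a^3 + 27 b^2 = 4*6^3 + 27*6^2 = 864 + 972 = 1836
Delta = -16 * (1836) = -29376
Delta mod 7 = 3

Delta = 3 (mod 7)


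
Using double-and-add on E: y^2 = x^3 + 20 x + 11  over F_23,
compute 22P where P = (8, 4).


k = 22 = 10110_2 (binary, LSB first: 01101)
Double-and-add from P = (8, 4):
  bit 0 = 0: acc unchanged = O
  bit 1 = 1: acc = O + (2, 17) = (2, 17)
  bit 2 = 1: acc = (2, 17) + (21, 3) = (18, 19)
  bit 3 = 0: acc unchanged = (18, 19)
  bit 4 = 1: acc = (18, 19) + (15, 12) = (21, 20)

22P = (21, 20)


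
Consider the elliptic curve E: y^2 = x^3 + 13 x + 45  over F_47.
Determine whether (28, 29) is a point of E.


Check whether y^2 = x^3 + 13 x + 45 (mod 47) for (x, y) = (28, 29).
LHS: y^2 = 29^2 mod 47 = 42
RHS: x^3 + 13 x + 45 = 28^3 + 13*28 + 45 mod 47 = 36
LHS != RHS

No, not on the curve


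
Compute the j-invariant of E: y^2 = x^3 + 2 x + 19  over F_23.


Delta = -16(4 a^3 + 27 b^2) mod 23 = 5
-1728 * (4 a)^3 = -1728 * (4*2)^3 mod 23 = 5
j = 5 * 5^(-1) mod 23 = 1

j = 1 (mod 23)


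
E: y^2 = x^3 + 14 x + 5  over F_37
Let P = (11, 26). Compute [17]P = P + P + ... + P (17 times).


k = 17 = 10001_2 (binary, LSB first: 10001)
Double-and-add from P = (11, 26):
  bit 0 = 1: acc = O + (11, 26) = (11, 26)
  bit 1 = 0: acc unchanged = (11, 26)
  bit 2 = 0: acc unchanged = (11, 26)
  bit 3 = 0: acc unchanged = (11, 26)
  bit 4 = 1: acc = (11, 26) + (29, 11) = (9, 34)

17P = (9, 34)


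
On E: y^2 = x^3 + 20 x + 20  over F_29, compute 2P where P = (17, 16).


Doubling: s = (3 x1^2 + a) / (2 y1)
s = (3*17^2 + 20) / (2*16) mod 29 = 25
x3 = s^2 - 2 x1 mod 29 = 25^2 - 2*17 = 11
y3 = s (x1 - x3) - y1 mod 29 = 25 * (17 - 11) - 16 = 18

2P = (11, 18)


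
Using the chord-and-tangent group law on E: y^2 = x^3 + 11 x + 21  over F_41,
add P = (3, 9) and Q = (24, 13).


P != Q, so use the chord formula.
s = (y2 - y1) / (x2 - x1) = (4) / (21) mod 41 = 8
x3 = s^2 - x1 - x2 mod 41 = 8^2 - 3 - 24 = 37
y3 = s (x1 - x3) - y1 mod 41 = 8 * (3 - 37) - 9 = 6

P + Q = (37, 6)


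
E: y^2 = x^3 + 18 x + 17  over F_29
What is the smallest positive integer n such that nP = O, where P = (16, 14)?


Compute successive multiples of P until we hit O:
  1P = (16, 14)
  2P = (6, 14)
  3P = (7, 15)
  4P = (1, 23)
  5P = (17, 4)
  6P = (9, 3)
  7P = (26, 20)
  8P = (21, 12)
  ... (continuing to 28P)
  28P = O

ord(P) = 28


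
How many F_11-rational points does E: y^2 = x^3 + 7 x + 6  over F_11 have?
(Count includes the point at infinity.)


For each x in F_11, count y with y^2 = x^3 + 7 x + 6 mod 11:
  x = 1: RHS = 3, y in [5, 6]  -> 2 point(s)
  x = 5: RHS = 1, y in [1, 10]  -> 2 point(s)
  x = 6: RHS = 0, y in [0]  -> 1 point(s)
  x = 10: RHS = 9, y in [3, 8]  -> 2 point(s)
Affine points: 7. Add the point at infinity: total = 8.

#E(F_11) = 8


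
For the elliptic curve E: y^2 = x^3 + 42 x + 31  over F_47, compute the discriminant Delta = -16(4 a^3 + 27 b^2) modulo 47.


4 a^3 + 27 b^2 = 4*42^3 + 27*31^2 = 296352 + 25947 = 322299
Delta = -16 * (322299) = -5156784
Delta mod 47 = 9

Delta = 9 (mod 47)


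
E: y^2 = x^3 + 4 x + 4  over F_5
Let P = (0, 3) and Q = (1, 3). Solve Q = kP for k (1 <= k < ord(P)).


Enumerate multiples of P until we hit Q = (1, 3):
  1P = (0, 3)
  2P = (1, 3)
Match found at i = 2.

k = 2


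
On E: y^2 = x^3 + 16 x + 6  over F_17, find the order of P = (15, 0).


Compute successive multiples of P until we hit O:
  1P = (15, 0)
  2P = O

ord(P) = 2


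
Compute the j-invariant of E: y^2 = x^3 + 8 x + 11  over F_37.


Delta = -16(4 a^3 + 27 b^2) mod 37 = 23
-1728 * (4 a)^3 = -1728 * (4*8)^3 mod 37 = 31
j = 31 * 23^(-1) mod 37 = 11

j = 11 (mod 37)


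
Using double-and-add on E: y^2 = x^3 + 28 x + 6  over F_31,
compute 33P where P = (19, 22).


k = 33 = 100001_2 (binary, LSB first: 100001)
Double-and-add from P = (19, 22):
  bit 0 = 1: acc = O + (19, 22) = (19, 22)
  bit 1 = 0: acc unchanged = (19, 22)
  bit 2 = 0: acc unchanged = (19, 22)
  bit 3 = 0: acc unchanged = (19, 22)
  bit 4 = 0: acc unchanged = (19, 22)
  bit 5 = 1: acc = (19, 22) + (24, 26) = (6, 7)

33P = (6, 7)


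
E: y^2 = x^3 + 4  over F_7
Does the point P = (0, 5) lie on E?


Check whether y^2 = x^3 + 0 x + 4 (mod 7) for (x, y) = (0, 5).
LHS: y^2 = 5^2 mod 7 = 4
RHS: x^3 + 0 x + 4 = 0^3 + 0*0 + 4 mod 7 = 4
LHS = RHS

Yes, on the curve


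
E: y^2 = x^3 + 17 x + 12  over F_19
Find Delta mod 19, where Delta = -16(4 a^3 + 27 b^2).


4 a^3 + 27 b^2 = 4*17^3 + 27*12^2 = 19652 + 3888 = 23540
Delta = -16 * (23540) = -376640
Delta mod 19 = 16

Delta = 16 (mod 19)


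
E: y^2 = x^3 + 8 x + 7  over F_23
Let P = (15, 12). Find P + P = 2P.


Doubling: s = (3 x1^2 + a) / (2 y1)
s = (3*15^2 + 8) / (2*12) mod 23 = 16
x3 = s^2 - 2 x1 mod 23 = 16^2 - 2*15 = 19
y3 = s (x1 - x3) - y1 mod 23 = 16 * (15 - 19) - 12 = 16

2P = (19, 16)


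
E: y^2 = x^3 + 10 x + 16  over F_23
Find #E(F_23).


For each x in F_23, count y with y^2 = x^3 + 10 x + 16 mod 23:
  x = 0: RHS = 16, y in [4, 19]  -> 2 point(s)
  x = 1: RHS = 4, y in [2, 21]  -> 2 point(s)
  x = 3: RHS = 4, y in [2, 21]  -> 2 point(s)
  x = 6: RHS = 16, y in [4, 19]  -> 2 point(s)
  x = 10: RHS = 12, y in [9, 14]  -> 2 point(s)
  x = 11: RHS = 8, y in [10, 13]  -> 2 point(s)
  x = 12: RHS = 1, y in [1, 22]  -> 2 point(s)
  x = 14: RHS = 2, y in [5, 18]  -> 2 point(s)
  x = 17: RHS = 16, y in [4, 19]  -> 2 point(s)
  x = 18: RHS = 2, y in [5, 18]  -> 2 point(s)
  x = 19: RHS = 4, y in [2, 21]  -> 2 point(s)
Affine points: 22. Add the point at infinity: total = 23.

#E(F_23) = 23


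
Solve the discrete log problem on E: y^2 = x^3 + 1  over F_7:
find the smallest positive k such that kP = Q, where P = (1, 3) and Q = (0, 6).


Enumerate multiples of P until we hit Q = (0, 6):
  1P = (1, 3)
  2P = (0, 1)
  3P = (3, 0)
  4P = (0, 6)
Match found at i = 4.

k = 4


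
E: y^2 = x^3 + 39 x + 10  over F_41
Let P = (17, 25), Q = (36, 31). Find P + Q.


P != Q, so use the chord formula.
s = (y2 - y1) / (x2 - x1) = (6) / (19) mod 41 = 37
x3 = s^2 - x1 - x2 mod 41 = 37^2 - 17 - 36 = 4
y3 = s (x1 - x3) - y1 mod 41 = 37 * (17 - 4) - 25 = 5

P + Q = (4, 5)


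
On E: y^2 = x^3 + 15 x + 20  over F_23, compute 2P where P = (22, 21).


Doubling: s = (3 x1^2 + a) / (2 y1)
s = (3*22^2 + 15) / (2*21) mod 23 = 7
x3 = s^2 - 2 x1 mod 23 = 7^2 - 2*22 = 5
y3 = s (x1 - x3) - y1 mod 23 = 7 * (22 - 5) - 21 = 6

2P = (5, 6)


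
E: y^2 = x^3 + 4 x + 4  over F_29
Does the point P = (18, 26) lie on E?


Check whether y^2 = x^3 + 4 x + 4 (mod 29) for (x, y) = (18, 26).
LHS: y^2 = 26^2 mod 29 = 9
RHS: x^3 + 4 x + 4 = 18^3 + 4*18 + 4 mod 29 = 21
LHS != RHS

No, not on the curve


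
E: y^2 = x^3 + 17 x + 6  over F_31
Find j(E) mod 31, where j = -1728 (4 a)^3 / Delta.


Delta = -16(4 a^3 + 27 b^2) mod 31 = 11
-1728 * (4 a)^3 = -1728 * (4*17)^3 mod 31 = 23
j = 23 * 11^(-1) mod 31 = 19

j = 19 (mod 31)


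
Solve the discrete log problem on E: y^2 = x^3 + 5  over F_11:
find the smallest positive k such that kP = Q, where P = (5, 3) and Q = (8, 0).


Enumerate multiples of P until we hit Q = (8, 0):
  1P = (5, 3)
  2P = (6, 1)
  3P = (4, 6)
  4P = (0, 4)
  5P = (10, 9)
  6P = (8, 0)
Match found at i = 6.

k = 6


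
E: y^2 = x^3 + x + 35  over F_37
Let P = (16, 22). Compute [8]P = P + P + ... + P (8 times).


k = 8 = 1000_2 (binary, LSB first: 0001)
Double-and-add from P = (16, 22):
  bit 0 = 0: acc unchanged = O
  bit 1 = 0: acc unchanged = O
  bit 2 = 0: acc unchanged = O
  bit 3 = 1: acc = O + (12, 31) = (12, 31)

8P = (12, 31)


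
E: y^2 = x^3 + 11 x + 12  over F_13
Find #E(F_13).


For each x in F_13, count y with y^2 = x^3 + 11 x + 12 mod 13:
  x = 0: RHS = 12, y in [5, 8]  -> 2 point(s)
  x = 2: RHS = 3, y in [4, 9]  -> 2 point(s)
  x = 4: RHS = 3, y in [4, 9]  -> 2 point(s)
  x = 5: RHS = 10, y in [6, 7]  -> 2 point(s)
  x = 7: RHS = 3, y in [4, 9]  -> 2 point(s)
  x = 8: RHS = 1, y in [1, 12]  -> 2 point(s)
  x = 10: RHS = 4, y in [2, 11]  -> 2 point(s)
  x = 12: RHS = 0, y in [0]  -> 1 point(s)
Affine points: 15. Add the point at infinity: total = 16.

#E(F_13) = 16


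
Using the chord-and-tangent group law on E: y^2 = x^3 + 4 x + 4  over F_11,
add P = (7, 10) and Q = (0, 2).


P != Q, so use the chord formula.
s = (y2 - y1) / (x2 - x1) = (3) / (4) mod 11 = 9
x3 = s^2 - x1 - x2 mod 11 = 9^2 - 7 - 0 = 8
y3 = s (x1 - x3) - y1 mod 11 = 9 * (7 - 8) - 10 = 3

P + Q = (8, 3)
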